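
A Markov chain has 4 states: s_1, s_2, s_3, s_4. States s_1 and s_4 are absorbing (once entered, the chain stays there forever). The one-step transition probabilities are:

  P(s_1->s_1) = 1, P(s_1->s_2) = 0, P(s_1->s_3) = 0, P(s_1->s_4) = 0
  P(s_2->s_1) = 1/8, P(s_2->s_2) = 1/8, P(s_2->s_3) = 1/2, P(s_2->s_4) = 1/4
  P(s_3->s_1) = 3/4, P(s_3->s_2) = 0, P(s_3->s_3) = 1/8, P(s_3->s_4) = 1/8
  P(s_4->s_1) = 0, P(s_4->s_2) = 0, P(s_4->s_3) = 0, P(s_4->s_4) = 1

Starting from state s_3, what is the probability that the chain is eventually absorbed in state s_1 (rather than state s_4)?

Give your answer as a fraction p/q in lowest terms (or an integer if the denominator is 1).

Let a_i = P(absorbed in s_1 | start in state i).
Boundary conditions: a_s_1 = 1, a_s_4 = 0.
For each transient state i, a_i = sum_j P(i->j) * a_j:
  a_s_2 = 1/8*a_s_1 + 1/8*a_s_2 + 1/2*a_s_3 + 1/4*a_s_4
  a_s_3 = 3/4*a_s_1 + 0*a_s_2 + 1/8*a_s_3 + 1/8*a_s_4

Substituting a_s_1 = 1 and a_s_4 = 0, rearrange to (I - Q) a = r where r[i] = P(i -> s_1):
  [7/8, -1/2] . (a_s_2, a_s_3) = 1/8
  [0, 7/8] . (a_s_2, a_s_3) = 3/4

Solving yields:
  a_s_2 = 31/49
  a_s_3 = 6/7

Starting state is s_3, so the absorption probability is a_s_3 = 6/7.

Answer: 6/7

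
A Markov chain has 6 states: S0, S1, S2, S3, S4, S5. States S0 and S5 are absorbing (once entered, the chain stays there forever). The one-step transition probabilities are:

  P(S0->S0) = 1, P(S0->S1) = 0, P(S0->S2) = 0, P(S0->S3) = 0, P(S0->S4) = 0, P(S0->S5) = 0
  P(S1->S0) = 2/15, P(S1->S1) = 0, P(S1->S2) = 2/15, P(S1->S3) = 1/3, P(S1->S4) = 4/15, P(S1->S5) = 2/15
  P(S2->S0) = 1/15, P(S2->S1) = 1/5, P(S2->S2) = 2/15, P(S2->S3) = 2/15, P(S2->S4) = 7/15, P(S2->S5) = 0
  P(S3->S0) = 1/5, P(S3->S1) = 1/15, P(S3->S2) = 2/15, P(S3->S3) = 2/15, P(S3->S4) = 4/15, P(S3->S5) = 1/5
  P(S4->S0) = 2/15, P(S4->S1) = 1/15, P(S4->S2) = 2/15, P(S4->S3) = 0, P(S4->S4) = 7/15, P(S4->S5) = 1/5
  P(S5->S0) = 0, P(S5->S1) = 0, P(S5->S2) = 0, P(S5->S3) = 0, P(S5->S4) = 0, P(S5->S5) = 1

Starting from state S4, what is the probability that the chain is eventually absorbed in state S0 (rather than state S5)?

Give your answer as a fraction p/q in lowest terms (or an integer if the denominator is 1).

Let a_i = P(absorbed in S0 | start in state i).
Boundary conditions: a_S0 = 1, a_S5 = 0.
For each transient state i, a_i = sum_j P(i->j) * a_j:
  a_S1 = 2/15*a_S0 + 0*a_S1 + 2/15*a_S2 + 1/3*a_S3 + 4/15*a_S4 + 2/15*a_S5
  a_S2 = 1/15*a_S0 + 1/5*a_S1 + 2/15*a_S2 + 2/15*a_S3 + 7/15*a_S4 + 0*a_S5
  a_S3 = 1/5*a_S0 + 1/15*a_S1 + 2/15*a_S2 + 2/15*a_S3 + 4/15*a_S4 + 1/5*a_S5
  a_S4 = 2/15*a_S0 + 1/15*a_S1 + 2/15*a_S2 + 0*a_S3 + 7/15*a_S4 + 1/5*a_S5

Substituting a_S0 = 1 and a_S5 = 0, rearrange to (I - Q) a = r where r[i] = P(i -> S0):
  [1, -2/15, -1/3, -4/15] . (a_S1, a_S2, a_S3, a_S4) = 2/15
  [-1/5, 13/15, -2/15, -7/15] . (a_S1, a_S2, a_S3, a_S4) = 1/15
  [-1/15, -2/15, 13/15, -4/15] . (a_S1, a_S2, a_S3, a_S4) = 1/5
  [-1/15, -2/15, 0, 8/15] . (a_S1, a_S2, a_S3, a_S4) = 2/15

Solving yields:
  a_S1 = 1091/2308
  a_S2 = 6811/13848
  a_S3 = 549/1154
  a_S4 = 5983/13848

Starting state is S4, so the absorption probability is a_S4 = 5983/13848.

Answer: 5983/13848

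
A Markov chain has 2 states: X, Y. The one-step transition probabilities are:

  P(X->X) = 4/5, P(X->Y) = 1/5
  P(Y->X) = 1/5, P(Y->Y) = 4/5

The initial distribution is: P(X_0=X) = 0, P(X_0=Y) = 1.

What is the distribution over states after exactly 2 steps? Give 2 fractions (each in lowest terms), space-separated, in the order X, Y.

Propagating the distribution step by step (d_{t+1} = d_t * P):
d_0 = (X=0, Y=1)
  d_1[X] = 0*4/5 + 1*1/5 = 1/5
  d_1[Y] = 0*1/5 + 1*4/5 = 4/5
d_1 = (X=1/5, Y=4/5)
  d_2[X] = 1/5*4/5 + 4/5*1/5 = 8/25
  d_2[Y] = 1/5*1/5 + 4/5*4/5 = 17/25
d_2 = (X=8/25, Y=17/25)

Answer: 8/25 17/25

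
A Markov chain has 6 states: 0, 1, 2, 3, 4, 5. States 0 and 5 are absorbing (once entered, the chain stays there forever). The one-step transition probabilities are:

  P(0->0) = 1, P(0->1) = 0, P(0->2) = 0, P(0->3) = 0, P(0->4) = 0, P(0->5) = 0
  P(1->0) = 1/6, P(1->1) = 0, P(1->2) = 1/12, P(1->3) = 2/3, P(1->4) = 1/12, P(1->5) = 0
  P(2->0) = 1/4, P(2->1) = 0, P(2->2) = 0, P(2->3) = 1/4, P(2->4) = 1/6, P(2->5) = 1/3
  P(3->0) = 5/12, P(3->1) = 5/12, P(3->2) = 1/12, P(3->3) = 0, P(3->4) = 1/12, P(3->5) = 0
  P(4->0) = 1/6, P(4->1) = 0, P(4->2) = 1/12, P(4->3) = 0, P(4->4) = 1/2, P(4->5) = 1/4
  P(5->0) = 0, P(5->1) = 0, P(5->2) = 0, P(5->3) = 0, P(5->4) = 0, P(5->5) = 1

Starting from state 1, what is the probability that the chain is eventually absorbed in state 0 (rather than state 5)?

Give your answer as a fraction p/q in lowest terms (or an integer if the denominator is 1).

Let a_i = P(absorbed in 0 | start in state i).
Boundary conditions: a_0 = 1, a_5 = 0.
For each transient state i, a_i = sum_j P(i->j) * a_j:
  a_1 = 1/6*a_0 + 0*a_1 + 1/12*a_2 + 2/3*a_3 + 1/12*a_4 + 0*a_5
  a_2 = 1/4*a_0 + 0*a_1 + 0*a_2 + 1/4*a_3 + 1/6*a_4 + 1/3*a_5
  a_3 = 5/12*a_0 + 5/12*a_1 + 1/12*a_2 + 0*a_3 + 1/12*a_4 + 0*a_5
  a_4 = 1/6*a_0 + 0*a_1 + 1/12*a_2 + 0*a_3 + 1/2*a_4 + 1/4*a_5

Substituting a_0 = 1 and a_5 = 0, rearrange to (I - Q) a = r where r[i] = P(i -> 0):
  [1, -1/12, -2/3, -1/12] . (a_1, a_2, a_3, a_4) = 1/6
  [0, 1, -1/4, -1/6] . (a_1, a_2, a_3, a_4) = 1/4
  [-5/12, -1/12, 1, -1/12] . (a_1, a_2, a_3, a_4) = 5/12
  [0, -1/12, 0, 1/2] . (a_1, a_2, a_3, a_4) = 1/6

Solving yields:
  a_1 = 789/989
  a_2 = 3650/6923
  a_3 = 819/989
  a_4 = 2916/6923

Starting state is 1, so the absorption probability is a_1 = 789/989.

Answer: 789/989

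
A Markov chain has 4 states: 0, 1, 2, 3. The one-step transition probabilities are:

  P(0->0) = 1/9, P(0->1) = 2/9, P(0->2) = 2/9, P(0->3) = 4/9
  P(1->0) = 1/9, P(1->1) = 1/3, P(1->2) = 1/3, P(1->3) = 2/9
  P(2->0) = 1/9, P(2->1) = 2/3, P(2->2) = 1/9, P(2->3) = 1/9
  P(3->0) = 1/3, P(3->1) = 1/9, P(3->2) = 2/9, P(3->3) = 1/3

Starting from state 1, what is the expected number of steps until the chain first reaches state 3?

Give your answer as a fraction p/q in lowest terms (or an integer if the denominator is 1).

Let h_i = expected steps to first reach 3 from state i.
Boundary: h_3 = 0.
First-step equations for the other states:
  h_0 = 1 + 1/9*h_0 + 2/9*h_1 + 2/9*h_2 + 4/9*h_3
  h_1 = 1 + 1/9*h_0 + 1/3*h_1 + 1/3*h_2 + 2/9*h_3
  h_2 = 1 + 1/9*h_0 + 2/3*h_1 + 1/9*h_2 + 1/9*h_3

Substituting h_3 = 0 and rearranging gives the linear system (I - Q) h = 1:
  [8/9, -2/9, -2/9] . (h_0, h_1, h_2) = 1
  [-1/9, 2/3, -1/3] . (h_0, h_1, h_2) = 1
  [-1/9, -2/3, 8/9] . (h_0, h_1, h_2) = 1

Solving yields:
  h_0 = 342/97
  h_1 = 891/194
  h_2 = 486/97

Starting state is 1, so the expected hitting time is h_1 = 891/194.

Answer: 891/194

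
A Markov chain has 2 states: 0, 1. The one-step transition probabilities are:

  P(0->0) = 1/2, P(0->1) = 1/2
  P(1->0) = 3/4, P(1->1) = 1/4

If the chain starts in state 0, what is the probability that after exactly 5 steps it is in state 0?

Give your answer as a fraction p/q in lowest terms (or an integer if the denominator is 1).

Answer: 307/512

Derivation:
Computing P^5 by repeated multiplication:
P^1 =
  0: [1/2, 1/2]
  1: [3/4, 1/4]
P^2 =
  0: [5/8, 3/8]
  1: [9/16, 7/16]
P^3 =
  0: [19/32, 13/32]
  1: [39/64, 25/64]
P^4 =
  0: [77/128, 51/128]
  1: [153/256, 103/256]
P^5 =
  0: [307/512, 205/512]
  1: [615/1024, 409/1024]

(P^5)[0 -> 0] = 307/512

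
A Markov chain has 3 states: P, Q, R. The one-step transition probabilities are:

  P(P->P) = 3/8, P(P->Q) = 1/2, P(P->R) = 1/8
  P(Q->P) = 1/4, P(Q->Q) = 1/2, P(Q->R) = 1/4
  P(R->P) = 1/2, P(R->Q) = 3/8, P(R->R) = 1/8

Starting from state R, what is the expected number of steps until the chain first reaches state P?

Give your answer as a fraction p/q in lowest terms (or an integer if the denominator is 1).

Answer: 28/11

Derivation:
Let h_i = expected steps to first reach P from state i.
Boundary: h_P = 0.
First-step equations for the other states:
  h_Q = 1 + 1/4*h_P + 1/2*h_Q + 1/4*h_R
  h_R = 1 + 1/2*h_P + 3/8*h_Q + 1/8*h_R

Substituting h_P = 0 and rearranging gives the linear system (I - Q) h = 1:
  [1/2, -1/4] . (h_Q, h_R) = 1
  [-3/8, 7/8] . (h_Q, h_R) = 1

Solving yields:
  h_Q = 36/11
  h_R = 28/11

Starting state is R, so the expected hitting time is h_R = 28/11.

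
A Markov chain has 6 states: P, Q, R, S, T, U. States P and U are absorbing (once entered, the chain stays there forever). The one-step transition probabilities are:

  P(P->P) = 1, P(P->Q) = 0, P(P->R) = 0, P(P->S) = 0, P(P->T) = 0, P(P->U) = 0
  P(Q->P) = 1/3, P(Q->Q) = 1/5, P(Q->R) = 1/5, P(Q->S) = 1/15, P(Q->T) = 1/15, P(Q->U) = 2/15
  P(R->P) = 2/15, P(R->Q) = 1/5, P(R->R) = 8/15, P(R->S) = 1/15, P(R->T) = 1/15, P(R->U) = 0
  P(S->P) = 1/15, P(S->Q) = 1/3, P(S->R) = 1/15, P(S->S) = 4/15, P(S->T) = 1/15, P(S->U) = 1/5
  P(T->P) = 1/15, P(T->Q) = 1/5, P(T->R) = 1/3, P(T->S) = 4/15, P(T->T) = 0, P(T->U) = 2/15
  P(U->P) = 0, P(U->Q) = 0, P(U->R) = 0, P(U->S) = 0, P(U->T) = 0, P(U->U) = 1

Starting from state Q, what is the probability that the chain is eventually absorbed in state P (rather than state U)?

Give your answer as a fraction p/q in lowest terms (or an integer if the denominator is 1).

Answer: 3337/4790

Derivation:
Let a_i = P(absorbed in P | start in state i).
Boundary conditions: a_P = 1, a_U = 0.
For each transient state i, a_i = sum_j P(i->j) * a_j:
  a_Q = 1/3*a_P + 1/5*a_Q + 1/5*a_R + 1/15*a_S + 1/15*a_T + 2/15*a_U
  a_R = 2/15*a_P + 1/5*a_Q + 8/15*a_R + 1/15*a_S + 1/15*a_T + 0*a_U
  a_S = 1/15*a_P + 1/3*a_Q + 1/15*a_R + 4/15*a_S + 1/15*a_T + 1/5*a_U
  a_T = 1/15*a_P + 1/5*a_Q + 1/3*a_R + 4/15*a_S + 0*a_T + 2/15*a_U

Substituting a_P = 1 and a_U = 0, rearrange to (I - Q) a = r where r[i] = P(i -> P):
  [4/5, -1/5, -1/15, -1/15] . (a_Q, a_R, a_S, a_T) = 1/3
  [-1/5, 7/15, -1/15, -1/15] . (a_Q, a_R, a_S, a_T) = 2/15
  [-1/3, -1/15, 11/15, -1/15] . (a_Q, a_R, a_S, a_T) = 1/15
  [-1/5, -1/3, -4/15, 1] . (a_Q, a_R, a_S, a_T) = 1/15

Solving yields:
  a_Q = 3337/4790
  a_R = 7137/9580
  a_S = 1268/2395
  a_T = 1141/1916

Starting state is Q, so the absorption probability is a_Q = 3337/4790.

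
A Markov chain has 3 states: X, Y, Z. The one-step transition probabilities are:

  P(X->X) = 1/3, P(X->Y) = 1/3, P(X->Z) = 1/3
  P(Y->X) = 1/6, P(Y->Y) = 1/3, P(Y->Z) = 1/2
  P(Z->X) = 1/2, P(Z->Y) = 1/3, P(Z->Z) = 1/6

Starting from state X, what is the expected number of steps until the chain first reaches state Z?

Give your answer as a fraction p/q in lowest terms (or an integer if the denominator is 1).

Answer: 18/7

Derivation:
Let h_i = expected steps to first reach Z from state i.
Boundary: h_Z = 0.
First-step equations for the other states:
  h_X = 1 + 1/3*h_X + 1/3*h_Y + 1/3*h_Z
  h_Y = 1 + 1/6*h_X + 1/3*h_Y + 1/2*h_Z

Substituting h_Z = 0 and rearranging gives the linear system (I - Q) h = 1:
  [2/3, -1/3] . (h_X, h_Y) = 1
  [-1/6, 2/3] . (h_X, h_Y) = 1

Solving yields:
  h_X = 18/7
  h_Y = 15/7

Starting state is X, so the expected hitting time is h_X = 18/7.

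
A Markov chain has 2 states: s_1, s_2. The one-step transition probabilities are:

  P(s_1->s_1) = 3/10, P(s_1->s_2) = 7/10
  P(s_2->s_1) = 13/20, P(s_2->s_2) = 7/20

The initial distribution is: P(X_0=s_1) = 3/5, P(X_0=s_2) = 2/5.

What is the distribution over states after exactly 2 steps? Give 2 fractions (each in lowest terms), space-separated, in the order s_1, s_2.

Propagating the distribution step by step (d_{t+1} = d_t * P):
d_0 = (s_1=3/5, s_2=2/5)
  d_1[s_1] = 3/5*3/10 + 2/5*13/20 = 11/25
  d_1[s_2] = 3/5*7/10 + 2/5*7/20 = 14/25
d_1 = (s_1=11/25, s_2=14/25)
  d_2[s_1] = 11/25*3/10 + 14/25*13/20 = 62/125
  d_2[s_2] = 11/25*7/10 + 14/25*7/20 = 63/125
d_2 = (s_1=62/125, s_2=63/125)

Answer: 62/125 63/125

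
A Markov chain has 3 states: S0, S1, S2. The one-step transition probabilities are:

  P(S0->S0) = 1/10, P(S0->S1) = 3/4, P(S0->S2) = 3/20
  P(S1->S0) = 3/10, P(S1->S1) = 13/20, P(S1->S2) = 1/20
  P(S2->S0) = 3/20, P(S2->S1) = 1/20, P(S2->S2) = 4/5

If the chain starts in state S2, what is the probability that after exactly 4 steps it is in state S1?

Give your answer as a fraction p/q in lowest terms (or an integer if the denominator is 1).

Answer: 13151/40000

Derivation:
Computing P^4 by repeated multiplication:
P^1 =
  S0: [1/10, 3/4, 3/20]
  S1: [3/10, 13/20, 1/20]
  S2: [3/20, 1/20, 4/5]
P^2 =
  S0: [103/400, 57/100, 69/400]
  S1: [93/400, 13/20, 47/400]
  S2: [3/20, 37/200, 133/200]
P^3 =
  S0: [1781/8000, 2289/4000, 1641/8000]
  S1: [1887/8000, 2411/4000, 1291/8000]
  S2: [681/4000, 133/500, 451/800]
P^4 =
  S0: [35953/160000, 8787/16000, 36177/160000]
  S1: [36579/160000, 46141/80000, 31139/160000]
  S2: [14511/80000, 13151/40000, 39187/80000]

(P^4)[S2 -> S1] = 13151/40000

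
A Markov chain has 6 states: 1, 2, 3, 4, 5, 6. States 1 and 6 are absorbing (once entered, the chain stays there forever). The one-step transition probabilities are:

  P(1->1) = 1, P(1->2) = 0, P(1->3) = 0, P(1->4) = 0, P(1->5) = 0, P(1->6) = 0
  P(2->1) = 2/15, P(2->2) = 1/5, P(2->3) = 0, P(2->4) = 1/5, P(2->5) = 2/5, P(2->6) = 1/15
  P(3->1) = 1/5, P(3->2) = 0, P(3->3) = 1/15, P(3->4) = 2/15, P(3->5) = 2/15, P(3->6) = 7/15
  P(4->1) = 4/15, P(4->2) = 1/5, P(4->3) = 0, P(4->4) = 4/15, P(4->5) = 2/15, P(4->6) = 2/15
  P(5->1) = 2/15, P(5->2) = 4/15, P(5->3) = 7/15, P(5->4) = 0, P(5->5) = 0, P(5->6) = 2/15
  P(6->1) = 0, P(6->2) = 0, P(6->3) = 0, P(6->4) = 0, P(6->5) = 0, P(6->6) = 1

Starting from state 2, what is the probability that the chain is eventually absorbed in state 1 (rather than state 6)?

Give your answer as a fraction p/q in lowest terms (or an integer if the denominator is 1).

Answer: 187/348

Derivation:
Let a_i = P(absorbed in 1 | start in state i).
Boundary conditions: a_1 = 1, a_6 = 0.
For each transient state i, a_i = sum_j P(i->j) * a_j:
  a_2 = 2/15*a_1 + 1/5*a_2 + 0*a_3 + 1/5*a_4 + 2/5*a_5 + 1/15*a_6
  a_3 = 1/5*a_1 + 0*a_2 + 1/15*a_3 + 2/15*a_4 + 2/15*a_5 + 7/15*a_6
  a_4 = 4/15*a_1 + 1/5*a_2 + 0*a_3 + 4/15*a_4 + 2/15*a_5 + 2/15*a_6
  a_5 = 2/15*a_1 + 4/15*a_2 + 7/15*a_3 + 0*a_4 + 0*a_5 + 2/15*a_6

Substituting a_1 = 1 and a_6 = 0, rearrange to (I - Q) a = r where r[i] = P(i -> 1):
  [4/5, 0, -1/5, -2/5] . (a_2, a_3, a_4, a_5) = 2/15
  [0, 14/15, -2/15, -2/15] . (a_2, a_3, a_4, a_5) = 1/5
  [-1/5, 0, 11/15, -2/15] . (a_2, a_3, a_4, a_5) = 4/15
  [-4/15, -7/15, 0, 1] . (a_2, a_3, a_4, a_5) = 2/15

Solving yields:
  a_2 = 187/348
  a_3 = 1009/2784
  a_4 = 823/1392
  a_5 = 1241/2784

Starting state is 2, so the absorption probability is a_2 = 187/348.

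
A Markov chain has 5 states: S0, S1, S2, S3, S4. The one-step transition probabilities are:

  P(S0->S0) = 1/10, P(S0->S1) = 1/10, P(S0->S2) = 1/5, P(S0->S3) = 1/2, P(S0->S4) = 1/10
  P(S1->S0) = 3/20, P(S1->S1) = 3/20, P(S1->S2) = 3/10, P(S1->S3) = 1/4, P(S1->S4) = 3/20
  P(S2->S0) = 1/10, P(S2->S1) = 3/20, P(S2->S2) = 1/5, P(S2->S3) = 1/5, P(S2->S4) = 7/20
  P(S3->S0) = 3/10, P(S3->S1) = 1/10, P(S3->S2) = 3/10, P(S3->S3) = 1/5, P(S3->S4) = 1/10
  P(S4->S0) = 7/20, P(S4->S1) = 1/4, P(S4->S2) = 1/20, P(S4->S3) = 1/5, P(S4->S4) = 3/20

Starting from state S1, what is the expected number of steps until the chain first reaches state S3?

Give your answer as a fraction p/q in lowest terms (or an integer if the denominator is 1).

Let h_i = expected steps to first reach S3 from state i.
Boundary: h_S3 = 0.
First-step equations for the other states:
  h_S0 = 1 + 1/10*h_S0 + 1/10*h_S1 + 1/5*h_S2 + 1/2*h_S3 + 1/10*h_S4
  h_S1 = 1 + 3/20*h_S0 + 3/20*h_S1 + 3/10*h_S2 + 1/4*h_S3 + 3/20*h_S4
  h_S2 = 1 + 1/10*h_S0 + 3/20*h_S1 + 1/5*h_S2 + 1/5*h_S3 + 7/20*h_S4
  h_S4 = 1 + 7/20*h_S0 + 1/4*h_S1 + 1/20*h_S2 + 1/5*h_S3 + 3/20*h_S4

Substituting h_S3 = 0 and rearranging gives the linear system (I - Q) h = 1:
  [9/10, -1/10, -1/5, -1/10] . (h_S0, h_S1, h_S2, h_S4) = 1
  [-3/20, 17/20, -3/10, -3/20] . (h_S0, h_S1, h_S2, h_S4) = 1
  [-1/10, -3/20, 4/5, -7/20] . (h_S0, h_S1, h_S2, h_S4) = 1
  [-7/20, -1/4, -1/20, 17/20] . (h_S0, h_S1, h_S2, h_S4) = 1

Solving yields:
  h_S0 = 738/265
  h_S1 = 1949/530
  h_S2 = 5137/1325
  h_S4 = 9627/2650

Starting state is S1, so the expected hitting time is h_S1 = 1949/530.

Answer: 1949/530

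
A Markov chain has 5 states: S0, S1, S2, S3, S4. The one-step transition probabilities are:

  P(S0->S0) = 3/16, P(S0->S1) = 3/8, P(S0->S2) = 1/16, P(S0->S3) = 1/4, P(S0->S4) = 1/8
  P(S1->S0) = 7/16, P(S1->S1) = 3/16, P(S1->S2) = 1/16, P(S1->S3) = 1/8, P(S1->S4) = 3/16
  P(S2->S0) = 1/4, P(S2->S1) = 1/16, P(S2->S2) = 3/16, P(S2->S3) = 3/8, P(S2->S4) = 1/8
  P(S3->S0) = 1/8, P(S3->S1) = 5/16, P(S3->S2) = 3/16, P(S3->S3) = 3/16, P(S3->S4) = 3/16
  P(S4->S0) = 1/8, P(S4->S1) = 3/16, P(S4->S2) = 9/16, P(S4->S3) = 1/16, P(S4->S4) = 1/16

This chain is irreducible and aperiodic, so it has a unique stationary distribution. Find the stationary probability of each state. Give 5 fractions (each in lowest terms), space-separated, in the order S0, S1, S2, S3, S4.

The stationary distribution satisfies pi = pi * P, i.e.:
  pi_S0 = 3/16*pi_S0 + 7/16*pi_S1 + 1/4*pi_S2 + 1/8*pi_S3 + 1/8*pi_S4
  pi_S1 = 3/8*pi_S0 + 3/16*pi_S1 + 1/16*pi_S2 + 5/16*pi_S3 + 3/16*pi_S4
  pi_S2 = 1/16*pi_S0 + 1/16*pi_S1 + 3/16*pi_S2 + 3/16*pi_S3 + 9/16*pi_S4
  pi_S3 = 1/4*pi_S0 + 1/8*pi_S1 + 3/8*pi_S2 + 3/16*pi_S3 + 1/16*pi_S4
  pi_S4 = 1/8*pi_S0 + 3/16*pi_S1 + 1/8*pi_S2 + 3/16*pi_S3 + 1/16*pi_S4
with normalization: pi_S0 + pi_S1 + pi_S2 + pi_S3 + pi_S4 = 1.

Using the first 4 balance equations plus normalization, the linear system A*pi = b is:
  [-13/16, 7/16, 1/4, 1/8, 1/8] . pi = 0
  [3/8, -13/16, 1/16, 5/16, 3/16] . pi = 0
  [1/16, 1/16, -13/16, 3/16, 9/16] . pi = 0
  [1/4, 1/8, 3/8, -13/16, 1/16] . pi = 0
  [1, 1, 1, 1, 1] . pi = 1

Solving yields:
  pi_S0 = 9010/38211
  pi_S1 = 8956/38211
  pi_S2 = 6974/38211
  pi_S3 = 15581/76422
  pi_S4 = 10961/76422

Verification (pi * P):
  9010/38211*3/16 + 8956/38211*7/16 + 6974/38211*1/4 + 15581/76422*1/8 + 10961/76422*1/8 = 9010/38211 = pi_S0  (ok)
  9010/38211*3/8 + 8956/38211*3/16 + 6974/38211*1/16 + 15581/76422*5/16 + 10961/76422*3/16 = 8956/38211 = pi_S1  (ok)
  9010/38211*1/16 + 8956/38211*1/16 + 6974/38211*3/16 + 15581/76422*3/16 + 10961/76422*9/16 = 6974/38211 = pi_S2  (ok)
  9010/38211*1/4 + 8956/38211*1/8 + 6974/38211*3/8 + 15581/76422*3/16 + 10961/76422*1/16 = 15581/76422 = pi_S3  (ok)
  9010/38211*1/8 + 8956/38211*3/16 + 6974/38211*1/8 + 15581/76422*3/16 + 10961/76422*1/16 = 10961/76422 = pi_S4  (ok)

Answer: 9010/38211 8956/38211 6974/38211 15581/76422 10961/76422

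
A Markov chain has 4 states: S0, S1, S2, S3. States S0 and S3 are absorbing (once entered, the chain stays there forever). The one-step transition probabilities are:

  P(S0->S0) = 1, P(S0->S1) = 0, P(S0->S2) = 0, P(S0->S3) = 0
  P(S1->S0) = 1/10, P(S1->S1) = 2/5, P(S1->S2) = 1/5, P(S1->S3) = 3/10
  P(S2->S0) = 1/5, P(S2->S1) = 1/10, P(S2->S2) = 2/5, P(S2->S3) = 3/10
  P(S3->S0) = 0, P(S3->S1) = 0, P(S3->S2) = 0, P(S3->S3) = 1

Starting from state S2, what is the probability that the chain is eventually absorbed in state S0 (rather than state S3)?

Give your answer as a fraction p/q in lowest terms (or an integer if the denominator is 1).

Let a_i = P(absorbed in S0 | start in state i).
Boundary conditions: a_S0 = 1, a_S3 = 0.
For each transient state i, a_i = sum_j P(i->j) * a_j:
  a_S1 = 1/10*a_S0 + 2/5*a_S1 + 1/5*a_S2 + 3/10*a_S3
  a_S2 = 1/5*a_S0 + 1/10*a_S1 + 2/5*a_S2 + 3/10*a_S3

Substituting a_S0 = 1 and a_S3 = 0, rearrange to (I - Q) a = r where r[i] = P(i -> S0):
  [3/5, -1/5] . (a_S1, a_S2) = 1/10
  [-1/10, 3/5] . (a_S1, a_S2) = 1/5

Solving yields:
  a_S1 = 5/17
  a_S2 = 13/34

Starting state is S2, so the absorption probability is a_S2 = 13/34.

Answer: 13/34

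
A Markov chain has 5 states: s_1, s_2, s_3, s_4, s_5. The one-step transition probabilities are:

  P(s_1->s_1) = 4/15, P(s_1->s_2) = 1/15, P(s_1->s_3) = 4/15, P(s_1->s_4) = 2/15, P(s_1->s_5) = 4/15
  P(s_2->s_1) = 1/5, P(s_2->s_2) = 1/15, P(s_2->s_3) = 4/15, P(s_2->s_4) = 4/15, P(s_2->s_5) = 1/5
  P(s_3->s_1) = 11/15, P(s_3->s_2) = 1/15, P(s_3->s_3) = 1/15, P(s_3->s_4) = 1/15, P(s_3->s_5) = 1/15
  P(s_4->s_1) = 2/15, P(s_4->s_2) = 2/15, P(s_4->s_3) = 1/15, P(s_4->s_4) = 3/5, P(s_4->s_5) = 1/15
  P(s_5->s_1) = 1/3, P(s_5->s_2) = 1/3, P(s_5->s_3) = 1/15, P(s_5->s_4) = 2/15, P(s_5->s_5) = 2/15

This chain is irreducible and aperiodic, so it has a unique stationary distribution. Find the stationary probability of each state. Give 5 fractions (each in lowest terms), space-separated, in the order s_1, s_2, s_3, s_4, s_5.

Answer: 10777/35343 4432/35343 5398/35343 9269/35343 71/459

Derivation:
The stationary distribution satisfies pi = pi * P, i.e.:
  pi_s_1 = 4/15*pi_s_1 + 1/5*pi_s_2 + 11/15*pi_s_3 + 2/15*pi_s_4 + 1/3*pi_s_5
  pi_s_2 = 1/15*pi_s_1 + 1/15*pi_s_2 + 1/15*pi_s_3 + 2/15*pi_s_4 + 1/3*pi_s_5
  pi_s_3 = 4/15*pi_s_1 + 4/15*pi_s_2 + 1/15*pi_s_3 + 1/15*pi_s_4 + 1/15*pi_s_5
  pi_s_4 = 2/15*pi_s_1 + 4/15*pi_s_2 + 1/15*pi_s_3 + 3/5*pi_s_4 + 2/15*pi_s_5
  pi_s_5 = 4/15*pi_s_1 + 1/5*pi_s_2 + 1/15*pi_s_3 + 1/15*pi_s_4 + 2/15*pi_s_5
with normalization: pi_s_1 + pi_s_2 + pi_s_3 + pi_s_4 + pi_s_5 = 1.

Using the first 4 balance equations plus normalization, the linear system A*pi = b is:
  [-11/15, 1/5, 11/15, 2/15, 1/3] . pi = 0
  [1/15, -14/15, 1/15, 2/15, 1/3] . pi = 0
  [4/15, 4/15, -14/15, 1/15, 1/15] . pi = 0
  [2/15, 4/15, 1/15, -2/5, 2/15] . pi = 0
  [1, 1, 1, 1, 1] . pi = 1

Solving yields:
  pi_s_1 = 10777/35343
  pi_s_2 = 4432/35343
  pi_s_3 = 5398/35343
  pi_s_4 = 9269/35343
  pi_s_5 = 71/459

Verification (pi * P):
  10777/35343*4/15 + 4432/35343*1/5 + 5398/35343*11/15 + 9269/35343*2/15 + 71/459*1/3 = 10777/35343 = pi_s_1  (ok)
  10777/35343*1/15 + 4432/35343*1/15 + 5398/35343*1/15 + 9269/35343*2/15 + 71/459*1/3 = 4432/35343 = pi_s_2  (ok)
  10777/35343*4/15 + 4432/35343*4/15 + 5398/35343*1/15 + 9269/35343*1/15 + 71/459*1/15 = 5398/35343 = pi_s_3  (ok)
  10777/35343*2/15 + 4432/35343*4/15 + 5398/35343*1/15 + 9269/35343*3/5 + 71/459*2/15 = 9269/35343 = pi_s_4  (ok)
  10777/35343*4/15 + 4432/35343*1/5 + 5398/35343*1/15 + 9269/35343*1/15 + 71/459*2/15 = 71/459 = pi_s_5  (ok)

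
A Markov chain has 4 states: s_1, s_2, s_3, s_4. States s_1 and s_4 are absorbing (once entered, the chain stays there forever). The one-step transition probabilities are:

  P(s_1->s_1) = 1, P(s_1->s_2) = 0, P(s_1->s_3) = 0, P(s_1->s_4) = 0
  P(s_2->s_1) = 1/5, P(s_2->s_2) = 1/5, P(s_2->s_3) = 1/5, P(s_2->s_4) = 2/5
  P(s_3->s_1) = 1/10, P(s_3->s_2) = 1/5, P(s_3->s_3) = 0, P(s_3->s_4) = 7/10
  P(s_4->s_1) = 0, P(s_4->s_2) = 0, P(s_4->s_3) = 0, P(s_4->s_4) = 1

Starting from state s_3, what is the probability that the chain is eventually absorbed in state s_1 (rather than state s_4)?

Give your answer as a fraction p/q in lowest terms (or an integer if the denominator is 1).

Answer: 3/19

Derivation:
Let a_i = P(absorbed in s_1 | start in state i).
Boundary conditions: a_s_1 = 1, a_s_4 = 0.
For each transient state i, a_i = sum_j P(i->j) * a_j:
  a_s_2 = 1/5*a_s_1 + 1/5*a_s_2 + 1/5*a_s_3 + 2/5*a_s_4
  a_s_3 = 1/10*a_s_1 + 1/5*a_s_2 + 0*a_s_3 + 7/10*a_s_4

Substituting a_s_1 = 1 and a_s_4 = 0, rearrange to (I - Q) a = r where r[i] = P(i -> s_1):
  [4/5, -1/5] . (a_s_2, a_s_3) = 1/5
  [-1/5, 1] . (a_s_2, a_s_3) = 1/10

Solving yields:
  a_s_2 = 11/38
  a_s_3 = 3/19

Starting state is s_3, so the absorption probability is a_s_3 = 3/19.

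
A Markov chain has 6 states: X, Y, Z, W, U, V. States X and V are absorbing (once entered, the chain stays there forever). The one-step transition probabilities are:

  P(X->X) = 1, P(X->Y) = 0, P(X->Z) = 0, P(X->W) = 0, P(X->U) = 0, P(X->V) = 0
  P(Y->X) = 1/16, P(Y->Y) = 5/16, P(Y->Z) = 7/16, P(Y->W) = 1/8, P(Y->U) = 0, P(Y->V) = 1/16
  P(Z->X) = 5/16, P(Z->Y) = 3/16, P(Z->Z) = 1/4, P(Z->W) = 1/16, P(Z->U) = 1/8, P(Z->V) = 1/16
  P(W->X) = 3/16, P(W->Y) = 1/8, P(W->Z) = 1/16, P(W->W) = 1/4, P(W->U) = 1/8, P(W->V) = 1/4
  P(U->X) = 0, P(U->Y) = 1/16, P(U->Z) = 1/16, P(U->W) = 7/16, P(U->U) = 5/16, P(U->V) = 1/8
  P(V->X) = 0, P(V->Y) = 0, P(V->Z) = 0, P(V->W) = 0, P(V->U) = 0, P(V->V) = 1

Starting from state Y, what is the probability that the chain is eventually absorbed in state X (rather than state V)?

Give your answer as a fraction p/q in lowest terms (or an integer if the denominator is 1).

Let a_i = P(absorbed in X | start in state i).
Boundary conditions: a_X = 1, a_V = 0.
For each transient state i, a_i = sum_j P(i->j) * a_j:
  a_Y = 1/16*a_X + 5/16*a_Y + 7/16*a_Z + 1/8*a_W + 0*a_U + 1/16*a_V
  a_Z = 5/16*a_X + 3/16*a_Y + 1/4*a_Z + 1/16*a_W + 1/8*a_U + 1/16*a_V
  a_W = 3/16*a_X + 1/8*a_Y + 1/16*a_Z + 1/4*a_W + 1/8*a_U + 1/4*a_V
  a_U = 0*a_X + 1/16*a_Y + 1/16*a_Z + 7/16*a_W + 5/16*a_U + 1/8*a_V

Substituting a_X = 1 and a_V = 0, rearrange to (I - Q) a = r where r[i] = P(i -> X):
  [11/16, -7/16, -1/8, 0] . (a_Y, a_Z, a_W, a_U) = 1/16
  [-3/16, 3/4, -1/16, -1/8] . (a_Y, a_Z, a_W, a_U) = 5/16
  [-1/8, -1/16, 3/4, -1/8] . (a_Y, a_Z, a_W, a_U) = 3/16
  [-1/16, -1/16, -7/16, 11/16] . (a_Y, a_Z, a_W, a_U) = 0

Solving yields:
  a_Y = 462/757
  a_Z = 1543/2271
  a_W = 1087/2271
  a_U = 958/2271

Starting state is Y, so the absorption probability is a_Y = 462/757.

Answer: 462/757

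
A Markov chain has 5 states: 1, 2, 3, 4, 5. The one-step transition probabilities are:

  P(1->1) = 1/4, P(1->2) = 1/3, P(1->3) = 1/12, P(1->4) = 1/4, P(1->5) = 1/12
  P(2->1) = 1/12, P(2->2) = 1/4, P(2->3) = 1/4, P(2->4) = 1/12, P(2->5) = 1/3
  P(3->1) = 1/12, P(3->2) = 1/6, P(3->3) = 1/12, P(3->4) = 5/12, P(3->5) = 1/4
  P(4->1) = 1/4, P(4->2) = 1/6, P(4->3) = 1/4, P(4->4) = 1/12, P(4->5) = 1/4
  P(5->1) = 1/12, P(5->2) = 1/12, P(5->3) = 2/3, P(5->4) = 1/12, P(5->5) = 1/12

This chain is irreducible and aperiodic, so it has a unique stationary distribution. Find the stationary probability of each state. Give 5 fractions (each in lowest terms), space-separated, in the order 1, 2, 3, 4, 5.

Answer: 71/510 16/85 137/510 10/51 53/255

Derivation:
The stationary distribution satisfies pi = pi * P, i.e.:
  pi_1 = 1/4*pi_1 + 1/12*pi_2 + 1/12*pi_3 + 1/4*pi_4 + 1/12*pi_5
  pi_2 = 1/3*pi_1 + 1/4*pi_2 + 1/6*pi_3 + 1/6*pi_4 + 1/12*pi_5
  pi_3 = 1/12*pi_1 + 1/4*pi_2 + 1/12*pi_3 + 1/4*pi_4 + 2/3*pi_5
  pi_4 = 1/4*pi_1 + 1/12*pi_2 + 5/12*pi_3 + 1/12*pi_4 + 1/12*pi_5
  pi_5 = 1/12*pi_1 + 1/3*pi_2 + 1/4*pi_3 + 1/4*pi_4 + 1/12*pi_5
with normalization: pi_1 + pi_2 + pi_3 + pi_4 + pi_5 = 1.

Using the first 4 balance equations plus normalization, the linear system A*pi = b is:
  [-3/4, 1/12, 1/12, 1/4, 1/12] . pi = 0
  [1/3, -3/4, 1/6, 1/6, 1/12] . pi = 0
  [1/12, 1/4, -11/12, 1/4, 2/3] . pi = 0
  [1/4, 1/12, 5/12, -11/12, 1/12] . pi = 0
  [1, 1, 1, 1, 1] . pi = 1

Solving yields:
  pi_1 = 71/510
  pi_2 = 16/85
  pi_3 = 137/510
  pi_4 = 10/51
  pi_5 = 53/255

Verification (pi * P):
  71/510*1/4 + 16/85*1/12 + 137/510*1/12 + 10/51*1/4 + 53/255*1/12 = 71/510 = pi_1  (ok)
  71/510*1/3 + 16/85*1/4 + 137/510*1/6 + 10/51*1/6 + 53/255*1/12 = 16/85 = pi_2  (ok)
  71/510*1/12 + 16/85*1/4 + 137/510*1/12 + 10/51*1/4 + 53/255*2/3 = 137/510 = pi_3  (ok)
  71/510*1/4 + 16/85*1/12 + 137/510*5/12 + 10/51*1/12 + 53/255*1/12 = 10/51 = pi_4  (ok)
  71/510*1/12 + 16/85*1/3 + 137/510*1/4 + 10/51*1/4 + 53/255*1/12 = 53/255 = pi_5  (ok)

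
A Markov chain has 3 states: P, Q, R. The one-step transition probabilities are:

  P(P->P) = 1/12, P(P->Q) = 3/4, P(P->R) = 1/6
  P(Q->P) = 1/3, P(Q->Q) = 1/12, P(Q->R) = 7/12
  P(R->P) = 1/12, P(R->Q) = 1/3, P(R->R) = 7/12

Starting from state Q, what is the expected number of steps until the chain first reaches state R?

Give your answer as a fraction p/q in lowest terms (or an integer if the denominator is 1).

Answer: 36/17

Derivation:
Let h_i = expected steps to first reach R from state i.
Boundary: h_R = 0.
First-step equations for the other states:
  h_P = 1 + 1/12*h_P + 3/4*h_Q + 1/6*h_R
  h_Q = 1 + 1/3*h_P + 1/12*h_Q + 7/12*h_R

Substituting h_R = 0 and rearranging gives the linear system (I - Q) h = 1:
  [11/12, -3/4] . (h_P, h_Q) = 1
  [-1/3, 11/12] . (h_P, h_Q) = 1

Solving yields:
  h_P = 48/17
  h_Q = 36/17

Starting state is Q, so the expected hitting time is h_Q = 36/17.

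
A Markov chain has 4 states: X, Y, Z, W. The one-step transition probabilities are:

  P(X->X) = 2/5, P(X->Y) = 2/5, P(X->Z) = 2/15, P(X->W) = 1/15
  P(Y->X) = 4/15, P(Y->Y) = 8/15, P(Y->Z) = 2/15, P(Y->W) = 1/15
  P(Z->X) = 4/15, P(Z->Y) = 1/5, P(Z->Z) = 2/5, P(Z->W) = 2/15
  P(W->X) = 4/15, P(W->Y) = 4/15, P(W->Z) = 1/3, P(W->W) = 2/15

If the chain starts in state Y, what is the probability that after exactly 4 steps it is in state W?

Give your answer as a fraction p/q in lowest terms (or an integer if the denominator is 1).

Computing P^4 by repeated multiplication:
P^1 =
  X: [2/5, 2/5, 2/15, 1/15]
  Y: [4/15, 8/15, 2/15, 1/15]
  Z: [4/15, 1/5, 2/5, 2/15]
  W: [4/15, 4/15, 1/3, 2/15]
P^2 =
  X: [8/25, 94/225, 41/225, 2/25]
  Y: [68/225, 98/225, 41/225, 2/25]
  Z: [68/225, 74/225, 4/15, 23/225]
  W: [68/225, 79/225, 56/225, 22/225]
P^3 =
  X: [116/375, 1379/3375, 668/3375, 284/3375]
  Y: [1036/3375, 1387/3375, 668/3375, 284/3375]
  Z: [1036/3375, 424/1125, 253/1125, 308/3375]
  W: [1036/3375, 48/125, 148/675, 101/1125]
P^4 =
  X: [1732/5625, 6812/16875, 10274/50625, 4327/50625]
  Y: [15572/50625, 20452/50625, 10274/50625, 4327/50625]
  Z: [15572/50625, 19901/50625, 238/1125, 4442/50625]
  W: [15572/50625, 2224/5625, 10619/50625, 4418/50625]

(P^4)[Y -> W] = 4327/50625

Answer: 4327/50625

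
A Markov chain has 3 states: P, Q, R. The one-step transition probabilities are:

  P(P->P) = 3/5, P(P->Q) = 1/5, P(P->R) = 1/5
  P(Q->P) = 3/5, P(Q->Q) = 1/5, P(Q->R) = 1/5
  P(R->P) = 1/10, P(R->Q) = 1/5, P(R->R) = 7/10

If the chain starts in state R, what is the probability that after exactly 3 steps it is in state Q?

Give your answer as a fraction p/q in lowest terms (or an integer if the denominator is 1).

Computing P^3 by repeated multiplication:
P^1 =
  P: [3/5, 1/5, 1/5]
  Q: [3/5, 1/5, 1/5]
  R: [1/10, 1/5, 7/10]
P^2 =
  P: [1/2, 1/5, 3/10]
  Q: [1/2, 1/5, 3/10]
  R: [1/4, 1/5, 11/20]
P^3 =
  P: [9/20, 1/5, 7/20]
  Q: [9/20, 1/5, 7/20]
  R: [13/40, 1/5, 19/40]

(P^3)[R -> Q] = 1/5

Answer: 1/5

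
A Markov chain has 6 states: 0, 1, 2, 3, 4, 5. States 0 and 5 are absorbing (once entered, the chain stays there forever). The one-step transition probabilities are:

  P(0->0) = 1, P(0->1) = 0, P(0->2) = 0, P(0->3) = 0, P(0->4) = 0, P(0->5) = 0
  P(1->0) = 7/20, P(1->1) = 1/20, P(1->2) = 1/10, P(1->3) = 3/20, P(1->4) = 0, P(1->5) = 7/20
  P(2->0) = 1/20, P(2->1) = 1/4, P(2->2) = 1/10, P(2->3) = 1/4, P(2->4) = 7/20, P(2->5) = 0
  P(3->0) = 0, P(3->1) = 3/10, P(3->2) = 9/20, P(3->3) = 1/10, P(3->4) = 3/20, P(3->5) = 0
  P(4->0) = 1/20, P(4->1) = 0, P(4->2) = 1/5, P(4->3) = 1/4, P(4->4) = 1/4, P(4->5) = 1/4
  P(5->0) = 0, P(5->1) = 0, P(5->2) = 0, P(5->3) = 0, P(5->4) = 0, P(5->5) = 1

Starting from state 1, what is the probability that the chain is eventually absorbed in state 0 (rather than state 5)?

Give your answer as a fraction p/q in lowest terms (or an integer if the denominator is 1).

Answer: 7612/15751

Derivation:
Let a_i = P(absorbed in 0 | start in state i).
Boundary conditions: a_0 = 1, a_5 = 0.
For each transient state i, a_i = sum_j P(i->j) * a_j:
  a_1 = 7/20*a_0 + 1/20*a_1 + 1/10*a_2 + 3/20*a_3 + 0*a_4 + 7/20*a_5
  a_2 = 1/20*a_0 + 1/4*a_1 + 1/10*a_2 + 1/4*a_3 + 7/20*a_4 + 0*a_5
  a_3 = 0*a_0 + 3/10*a_1 + 9/20*a_2 + 1/10*a_3 + 3/20*a_4 + 0*a_5
  a_4 = 1/20*a_0 + 0*a_1 + 1/5*a_2 + 1/4*a_3 + 1/4*a_4 + 1/4*a_5

Substituting a_0 = 1 and a_5 = 0, rearrange to (I - Q) a = r where r[i] = P(i -> 0):
  [19/20, -1/10, -3/20, 0] . (a_1, a_2, a_3, a_4) = 7/20
  [-1/4, 9/10, -1/4, -7/20] . (a_1, a_2, a_3, a_4) = 1/20
  [-3/10, -9/20, 9/10, -3/20] . (a_1, a_2, a_3, a_4) = 0
  [0, -1/5, -1/4, 3/4] . (a_1, a_2, a_3, a_4) = 1/20

Solving yields:
  a_1 = 7612/15751
  a_2 = 6906/15751
  a_3 = 6853/15751
  a_4 = 5176/15751

Starting state is 1, so the absorption probability is a_1 = 7612/15751.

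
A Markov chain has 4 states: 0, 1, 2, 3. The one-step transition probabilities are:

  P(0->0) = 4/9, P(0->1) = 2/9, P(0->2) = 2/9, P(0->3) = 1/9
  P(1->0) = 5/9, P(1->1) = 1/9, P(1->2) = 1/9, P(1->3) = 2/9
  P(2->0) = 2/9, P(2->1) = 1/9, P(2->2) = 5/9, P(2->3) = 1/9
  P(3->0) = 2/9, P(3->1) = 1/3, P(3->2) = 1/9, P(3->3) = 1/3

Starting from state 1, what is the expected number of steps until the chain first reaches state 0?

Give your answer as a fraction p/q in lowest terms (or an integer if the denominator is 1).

Let h_i = expected steps to first reach 0 from state i.
Boundary: h_0 = 0.
First-step equations for the other states:
  h_1 = 1 + 5/9*h_0 + 1/9*h_1 + 1/9*h_2 + 2/9*h_3
  h_2 = 1 + 2/9*h_0 + 1/9*h_1 + 5/9*h_2 + 1/9*h_3
  h_3 = 1 + 2/9*h_0 + 1/3*h_1 + 1/9*h_2 + 1/3*h_3

Substituting h_0 = 0 and rearranging gives the linear system (I - Q) h = 1:
  [8/9, -1/9, -2/9] . (h_1, h_2, h_3) = 1
  [-1/9, 4/9, -1/9] . (h_1, h_2, h_3) = 1
  [-1/3, -1/9, 2/3] . (h_1, h_2, h_3) = 1

Solving yields:
  h_1 = 360/149
  h_2 = 549/149
  h_3 = 495/149

Starting state is 1, so the expected hitting time is h_1 = 360/149.

Answer: 360/149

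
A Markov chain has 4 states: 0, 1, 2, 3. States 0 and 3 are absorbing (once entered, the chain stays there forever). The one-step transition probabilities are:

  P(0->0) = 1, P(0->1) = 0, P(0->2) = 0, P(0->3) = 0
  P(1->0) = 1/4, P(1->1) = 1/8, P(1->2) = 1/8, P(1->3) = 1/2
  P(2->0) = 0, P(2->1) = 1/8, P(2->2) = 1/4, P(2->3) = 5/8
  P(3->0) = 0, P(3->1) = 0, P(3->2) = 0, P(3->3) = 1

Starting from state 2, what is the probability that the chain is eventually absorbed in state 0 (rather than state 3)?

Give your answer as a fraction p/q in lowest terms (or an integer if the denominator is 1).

Answer: 2/41

Derivation:
Let a_i = P(absorbed in 0 | start in state i).
Boundary conditions: a_0 = 1, a_3 = 0.
For each transient state i, a_i = sum_j P(i->j) * a_j:
  a_1 = 1/4*a_0 + 1/8*a_1 + 1/8*a_2 + 1/2*a_3
  a_2 = 0*a_0 + 1/8*a_1 + 1/4*a_2 + 5/8*a_3

Substituting a_0 = 1 and a_3 = 0, rearrange to (I - Q) a = r where r[i] = P(i -> 0):
  [7/8, -1/8] . (a_1, a_2) = 1/4
  [-1/8, 3/4] . (a_1, a_2) = 0

Solving yields:
  a_1 = 12/41
  a_2 = 2/41

Starting state is 2, so the absorption probability is a_2 = 2/41.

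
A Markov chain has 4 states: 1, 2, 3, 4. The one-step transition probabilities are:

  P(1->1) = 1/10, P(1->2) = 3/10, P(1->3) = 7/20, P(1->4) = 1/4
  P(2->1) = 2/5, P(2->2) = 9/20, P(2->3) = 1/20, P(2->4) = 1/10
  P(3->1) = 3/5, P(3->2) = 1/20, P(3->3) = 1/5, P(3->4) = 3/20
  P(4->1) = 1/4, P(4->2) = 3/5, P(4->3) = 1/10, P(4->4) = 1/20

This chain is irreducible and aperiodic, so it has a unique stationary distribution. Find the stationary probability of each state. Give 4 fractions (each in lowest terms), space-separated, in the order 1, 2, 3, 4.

The stationary distribution satisfies pi = pi * P, i.e.:
  pi_1 = 1/10*pi_1 + 2/5*pi_2 + 3/5*pi_3 + 1/4*pi_4
  pi_2 = 3/10*pi_1 + 9/20*pi_2 + 1/20*pi_3 + 3/5*pi_4
  pi_3 = 7/20*pi_1 + 1/20*pi_2 + 1/5*pi_3 + 1/10*pi_4
  pi_4 = 1/4*pi_1 + 1/10*pi_2 + 3/20*pi_3 + 1/20*pi_4
with normalization: pi_1 + pi_2 + pi_3 + pi_4 = 1.

Using the first 3 balance equations plus normalization, the linear system A*pi = b is:
  [-9/10, 2/5, 3/5, 1/4] . pi = 0
  [3/10, -11/20, 1/20, 3/5] . pi = 0
  [7/20, 1/20, -4/5, 1/10] . pi = 0
  [1, 1, 1, 1] . pi = 1

Solving yields:
  pi_1 = 405/1273
  pi_2 = 449/1273
  pi_3 = 229/1273
  pi_4 = 10/67

Verification (pi * P):
  405/1273*1/10 + 449/1273*2/5 + 229/1273*3/5 + 10/67*1/4 = 405/1273 = pi_1  (ok)
  405/1273*3/10 + 449/1273*9/20 + 229/1273*1/20 + 10/67*3/5 = 449/1273 = pi_2  (ok)
  405/1273*7/20 + 449/1273*1/20 + 229/1273*1/5 + 10/67*1/10 = 229/1273 = pi_3  (ok)
  405/1273*1/4 + 449/1273*1/10 + 229/1273*3/20 + 10/67*1/20 = 10/67 = pi_4  (ok)

Answer: 405/1273 449/1273 229/1273 10/67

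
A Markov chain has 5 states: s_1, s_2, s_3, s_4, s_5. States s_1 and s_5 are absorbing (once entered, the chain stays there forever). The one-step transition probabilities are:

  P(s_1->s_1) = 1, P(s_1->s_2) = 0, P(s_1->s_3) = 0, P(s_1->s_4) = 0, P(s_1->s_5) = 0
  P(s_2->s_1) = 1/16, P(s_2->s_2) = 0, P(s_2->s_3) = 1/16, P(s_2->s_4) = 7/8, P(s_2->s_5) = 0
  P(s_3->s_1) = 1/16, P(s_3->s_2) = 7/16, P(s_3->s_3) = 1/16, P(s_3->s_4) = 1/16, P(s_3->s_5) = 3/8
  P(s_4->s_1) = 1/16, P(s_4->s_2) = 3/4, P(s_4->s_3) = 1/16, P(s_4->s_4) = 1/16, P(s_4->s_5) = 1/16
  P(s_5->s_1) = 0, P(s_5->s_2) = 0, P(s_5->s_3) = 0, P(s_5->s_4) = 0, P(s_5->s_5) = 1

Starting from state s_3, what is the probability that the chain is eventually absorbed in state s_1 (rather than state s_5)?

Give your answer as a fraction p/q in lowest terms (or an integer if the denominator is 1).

Let a_i = P(absorbed in s_1 | start in state i).
Boundary conditions: a_s_1 = 1, a_s_5 = 0.
For each transient state i, a_i = sum_j P(i->j) * a_j:
  a_s_2 = 1/16*a_s_1 + 0*a_s_2 + 1/16*a_s_3 + 7/8*a_s_4 + 0*a_s_5
  a_s_3 = 1/16*a_s_1 + 7/16*a_s_2 + 1/16*a_s_3 + 1/16*a_s_4 + 3/8*a_s_5
  a_s_4 = 1/16*a_s_1 + 3/4*a_s_2 + 1/16*a_s_3 + 1/16*a_s_4 + 1/16*a_s_5

Substituting a_s_1 = 1 and a_s_5 = 0, rearrange to (I - Q) a = r where r[i] = P(i -> s_1):
  [1, -1/16, -7/8] . (a_s_2, a_s_3, a_s_4) = 1/16
  [-7/16, 15/16, -1/16] . (a_s_2, a_s_3, a_s_4) = 1/16
  [-3/4, -1/16, 15/16] . (a_s_2, a_s_3, a_s_4) = 1/16

Solving yields:
  a_s_2 = 464/849
  a_s_3 = 101/283
  a_s_4 = 448/849

Starting state is s_3, so the absorption probability is a_s_3 = 101/283.

Answer: 101/283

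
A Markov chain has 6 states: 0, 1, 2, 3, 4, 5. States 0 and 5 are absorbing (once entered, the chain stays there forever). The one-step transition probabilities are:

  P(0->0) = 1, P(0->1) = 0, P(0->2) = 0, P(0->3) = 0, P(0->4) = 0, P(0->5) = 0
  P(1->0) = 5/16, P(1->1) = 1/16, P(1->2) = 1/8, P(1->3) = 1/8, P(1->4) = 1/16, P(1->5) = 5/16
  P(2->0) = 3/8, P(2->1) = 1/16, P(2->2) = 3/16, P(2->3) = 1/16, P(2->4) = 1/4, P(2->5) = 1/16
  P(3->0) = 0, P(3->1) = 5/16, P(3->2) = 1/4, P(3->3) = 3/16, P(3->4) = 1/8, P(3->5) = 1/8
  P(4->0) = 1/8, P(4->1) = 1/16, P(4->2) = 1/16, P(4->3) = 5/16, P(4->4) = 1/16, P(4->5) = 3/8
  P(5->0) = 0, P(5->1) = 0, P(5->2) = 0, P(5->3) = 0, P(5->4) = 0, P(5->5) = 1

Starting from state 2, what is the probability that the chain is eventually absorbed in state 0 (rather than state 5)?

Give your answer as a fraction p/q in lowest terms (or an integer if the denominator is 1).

Let a_i = P(absorbed in 0 | start in state i).
Boundary conditions: a_0 = 1, a_5 = 0.
For each transient state i, a_i = sum_j P(i->j) * a_j:
  a_1 = 5/16*a_0 + 1/16*a_1 + 1/8*a_2 + 1/8*a_3 + 1/16*a_4 + 5/16*a_5
  a_2 = 3/8*a_0 + 1/16*a_1 + 3/16*a_2 + 1/16*a_3 + 1/4*a_4 + 1/16*a_5
  a_3 = 0*a_0 + 5/16*a_1 + 1/4*a_2 + 3/16*a_3 + 1/8*a_4 + 1/8*a_5
  a_4 = 1/8*a_0 + 1/16*a_1 + 1/16*a_2 + 5/16*a_3 + 1/16*a_4 + 3/8*a_5

Substituting a_0 = 1 and a_5 = 0, rearrange to (I - Q) a = r where r[i] = P(i -> 0):
  [15/16, -1/8, -1/8, -1/16] . (a_1, a_2, a_3, a_4) = 5/16
  [-1/16, 13/16, -1/16, -1/4] . (a_1, a_2, a_3, a_4) = 3/8
  [-5/16, -1/4, 13/16, -1/8] . (a_1, a_2, a_3, a_4) = 0
  [-1/16, -1/16, -5/16, 15/16] . (a_1, a_2, a_3, a_4) = 1/8

Solving yields:
  a_1 = 1659/3299
  a_2 = 2128/3299
  a_3 = 1475/3299
  a_4 = 1184/3299

Starting state is 2, so the absorption probability is a_2 = 2128/3299.

Answer: 2128/3299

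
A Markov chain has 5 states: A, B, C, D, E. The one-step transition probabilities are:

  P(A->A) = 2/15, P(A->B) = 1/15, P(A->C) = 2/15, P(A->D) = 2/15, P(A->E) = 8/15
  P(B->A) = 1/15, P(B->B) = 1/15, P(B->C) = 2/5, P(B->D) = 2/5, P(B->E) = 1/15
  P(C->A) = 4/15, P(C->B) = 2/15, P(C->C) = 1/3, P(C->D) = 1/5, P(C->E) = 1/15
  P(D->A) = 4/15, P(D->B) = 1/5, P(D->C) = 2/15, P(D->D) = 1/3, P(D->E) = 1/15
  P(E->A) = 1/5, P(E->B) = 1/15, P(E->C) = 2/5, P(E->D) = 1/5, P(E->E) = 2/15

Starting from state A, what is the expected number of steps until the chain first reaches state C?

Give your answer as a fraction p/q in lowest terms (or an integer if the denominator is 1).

Let h_i = expected steps to first reach C from state i.
Boundary: h_C = 0.
First-step equations for the other states:
  h_A = 1 + 2/15*h_A + 1/15*h_B + 2/15*h_C + 2/15*h_D + 8/15*h_E
  h_B = 1 + 1/15*h_A + 1/15*h_B + 2/5*h_C + 2/5*h_D + 1/15*h_E
  h_D = 1 + 4/15*h_A + 1/5*h_B + 2/15*h_C + 1/3*h_D + 1/15*h_E
  h_E = 1 + 1/5*h_A + 1/15*h_B + 2/5*h_C + 1/5*h_D + 2/15*h_E

Substituting h_C = 0 and rearranging gives the linear system (I - Q) h = 1:
  [13/15, -1/15, -2/15, -8/15] . (h_A, h_B, h_D, h_E) = 1
  [-1/15, 14/15, -2/5, -1/15] . (h_A, h_B, h_D, h_E) = 1
  [-4/15, -1/5, 2/3, -1/15] . (h_A, h_B, h_D, h_E) = 1
  [-1/5, -1/15, -1/5, 13/15] . (h_A, h_B, h_D, h_E) = 1

Solving yields:
  h_A = 18655/4334
  h_B = 15715/4334
  h_D = 20195/4334
  h_E = 15175/4334

Starting state is A, so the expected hitting time is h_A = 18655/4334.

Answer: 18655/4334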